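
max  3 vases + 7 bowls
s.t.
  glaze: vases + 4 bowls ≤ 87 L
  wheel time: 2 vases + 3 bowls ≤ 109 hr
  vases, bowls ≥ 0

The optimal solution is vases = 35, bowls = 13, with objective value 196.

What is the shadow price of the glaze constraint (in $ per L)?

1

Both glaze and wheel time are binding at x*.
The binding rows give the dual system: 1·y_glaze + 2·y_wheel time = 3 and 4·y_glaze + 3·y_wheel time = 7.
→ y_glaze = 1 and y_wheel time = 1.
Shadow price of glaze = 1.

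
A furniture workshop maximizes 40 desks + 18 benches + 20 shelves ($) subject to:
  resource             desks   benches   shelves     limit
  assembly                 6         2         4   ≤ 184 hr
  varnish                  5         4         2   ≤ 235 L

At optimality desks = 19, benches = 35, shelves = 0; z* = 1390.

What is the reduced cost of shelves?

At the optimum: assembly uses 184 of 184 (binding); varnish uses 235 of 235 (binding).
From A_Bᵀ y = c: 6·y_assembly + 5·y_varnish = 40; 2·y_assembly + 4·y_varnish = 18.
Solving: y_assembly = 5, y_varnish = 2.
Reduced cost of shelves: c₃ − yᵀa₃ = 20 − (5·4 + 2·2) = 20 − 24 = -4.

-4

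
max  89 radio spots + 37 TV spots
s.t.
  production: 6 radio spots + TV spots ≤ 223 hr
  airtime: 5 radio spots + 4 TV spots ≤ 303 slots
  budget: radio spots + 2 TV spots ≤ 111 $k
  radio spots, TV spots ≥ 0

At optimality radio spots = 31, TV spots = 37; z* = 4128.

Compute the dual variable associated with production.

Check each constraint at x*: production 223/223 (tight); airtime 303/303 (tight); budget 105/111 (slack 6).
Since budget is not tight, its dual is 0.
Dual feasibility on the basic columns requires 6·y_production + 5·y_airtime = 89, 1·y_production + 4·y_airtime = 37.
Solving: y_production = 9, y_airtime = 7.
Shadow price of production = 9.

9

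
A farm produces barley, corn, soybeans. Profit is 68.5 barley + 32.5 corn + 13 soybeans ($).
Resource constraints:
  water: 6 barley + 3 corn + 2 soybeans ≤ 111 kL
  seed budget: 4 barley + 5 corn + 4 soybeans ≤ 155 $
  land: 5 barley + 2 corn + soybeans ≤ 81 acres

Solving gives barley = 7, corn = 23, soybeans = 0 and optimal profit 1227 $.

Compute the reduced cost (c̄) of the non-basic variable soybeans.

-7.5

Check each constraint at x*: water 111/111 (tight); seed budget 143/155 (slack 12); land 81/81 (tight).
Slack constraints have shadow price 0 (complementary slackness).
The binding rows give the dual system: 6·y_water + 5·y_land = 68.5 and 3·y_water + 2·y_land = 32.5.
→ y_water = 8.5 and y_land = 3.5.
Reduced cost of soybeans: c₃ − yᵀa₃ = 13 − (8.5·2 + 3.5·1) = 13 − 20.5 = -7.5.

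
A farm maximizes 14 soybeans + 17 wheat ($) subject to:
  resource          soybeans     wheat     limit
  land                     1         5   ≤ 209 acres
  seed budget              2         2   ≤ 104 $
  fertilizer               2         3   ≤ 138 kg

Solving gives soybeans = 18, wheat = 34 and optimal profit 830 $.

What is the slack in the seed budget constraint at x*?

seed budget used = 2·18 + 2·34 = 104; slack = 104 − 104 = 0.

0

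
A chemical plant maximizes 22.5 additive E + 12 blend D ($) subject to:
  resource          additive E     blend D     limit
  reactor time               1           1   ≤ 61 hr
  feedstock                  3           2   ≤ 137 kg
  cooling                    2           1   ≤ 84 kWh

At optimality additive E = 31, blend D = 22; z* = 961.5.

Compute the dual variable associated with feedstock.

1.5

Check each constraint at x*: reactor time 53/61 (slack 8); feedstock 137/137 (tight); cooling 84/84 (tight).
By complementary slackness, y = 0 for the non-binding constraint.
From A_Bᵀ y = c: 3·y_feedstock + 2·y_cooling = 22.5; 2·y_feedstock + 1·y_cooling = 12.
This yields shadow prices y_feedstock = 1.5, y_cooling = 9.
Shadow price of feedstock = 1.5.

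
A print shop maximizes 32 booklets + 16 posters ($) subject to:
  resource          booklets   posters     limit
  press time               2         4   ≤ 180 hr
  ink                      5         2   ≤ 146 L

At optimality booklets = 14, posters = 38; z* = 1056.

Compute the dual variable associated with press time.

Check each constraint at x*: press time 180/180 (tight); ink 146/146 (tight).
From A_Bᵀ y = c: 2·y_press time + 5·y_ink = 32; 4·y_press time + 2·y_ink = 16.
This yields shadow prices y_press time = 1, y_ink = 6.
Shadow price of press time = 1.

1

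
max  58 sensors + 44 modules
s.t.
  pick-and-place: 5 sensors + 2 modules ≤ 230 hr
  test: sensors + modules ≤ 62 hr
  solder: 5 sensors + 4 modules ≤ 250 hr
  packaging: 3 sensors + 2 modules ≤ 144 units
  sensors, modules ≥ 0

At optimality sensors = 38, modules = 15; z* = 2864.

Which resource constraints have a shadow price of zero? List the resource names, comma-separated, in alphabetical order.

pick-and-place, test

pick-and-place: 220/230 (slack 10)
test: 53/62 (slack 9)
solder: 250/250 (binding)
packaging: 144/144 (binding)
By complementary slackness, a constraint with positive slack has shadow price 0 → pick-and-place, test.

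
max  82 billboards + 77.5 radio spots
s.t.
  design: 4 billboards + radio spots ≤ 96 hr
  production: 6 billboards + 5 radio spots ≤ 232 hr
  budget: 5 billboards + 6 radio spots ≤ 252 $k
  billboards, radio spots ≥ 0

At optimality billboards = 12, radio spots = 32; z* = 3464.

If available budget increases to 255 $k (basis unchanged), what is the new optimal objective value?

3479

Binding: production and budget. Non-binding: design (16 unused).
Since design is not tight, its dual is 0.
Dual feasibility on the basic columns requires 6·y_production + 5·y_budget = 82, 5·y_production + 6·y_budget = 77.5.
→ y_production = 9.5 and y_budget = 5.
Δz = y_budget·Δb = 5 × (3) = 15, so new z* = 3464 + 15 = 3479.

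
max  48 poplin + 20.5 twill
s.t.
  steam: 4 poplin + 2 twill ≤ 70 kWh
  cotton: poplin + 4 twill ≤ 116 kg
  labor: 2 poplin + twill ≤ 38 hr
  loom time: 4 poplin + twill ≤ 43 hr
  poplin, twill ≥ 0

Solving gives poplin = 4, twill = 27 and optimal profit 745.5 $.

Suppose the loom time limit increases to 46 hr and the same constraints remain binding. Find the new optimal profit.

756

Check each constraint at x*: steam 70/70 (tight); cotton 112/116 (slack 4); labor 35/38 (slack 3); loom time 43/43 (tight).
By complementary slackness, y = 0 for the non-binding constraints.
From A_Bᵀ y = c: 4·y_steam + 4·y_loom time = 48; 2·y_steam + 1·y_loom time = 20.5.
→ y_steam = 8.5 and y_loom time = 3.5.
Δz = y_loom time·Δb = 3.5 × (3) = 10.5, so new z* = 745.5 + 10.5 = 756.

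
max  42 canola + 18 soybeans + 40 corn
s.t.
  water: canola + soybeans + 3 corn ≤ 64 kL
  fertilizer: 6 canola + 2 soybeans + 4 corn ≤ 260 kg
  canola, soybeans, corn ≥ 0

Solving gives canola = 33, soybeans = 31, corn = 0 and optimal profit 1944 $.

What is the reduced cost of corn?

-2

Check each constraint at x*: water 64/64 (tight); fertilizer 260/260 (tight).
From A_Bᵀ y = c: 1·y_water + 6·y_fertilizer = 42; 1·y_water + 2·y_fertilizer = 18.
→ y_water = 6 and y_fertilizer = 6.
Reduced cost of corn: c₃ − yᵀa₃ = 40 − (6·3 + 6·4) = 40 − 42 = -2.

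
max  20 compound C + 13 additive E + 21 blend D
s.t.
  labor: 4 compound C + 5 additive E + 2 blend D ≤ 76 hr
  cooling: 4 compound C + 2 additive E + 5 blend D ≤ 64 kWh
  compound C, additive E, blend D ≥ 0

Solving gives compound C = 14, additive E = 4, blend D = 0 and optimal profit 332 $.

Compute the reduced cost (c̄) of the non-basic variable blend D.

-1

At the optimum: labor uses 76 of 76 (binding); cooling uses 64 of 64 (binding).
Dual feasibility on the basic columns requires 4·y_labor + 4·y_cooling = 20, 5·y_labor + 2·y_cooling = 13.
Solving: y_labor = 1, y_cooling = 4.
Reduced cost of blend D: c₃ − yᵀa₃ = 21 − (1·2 + 4·5) = 21 − 22 = -1.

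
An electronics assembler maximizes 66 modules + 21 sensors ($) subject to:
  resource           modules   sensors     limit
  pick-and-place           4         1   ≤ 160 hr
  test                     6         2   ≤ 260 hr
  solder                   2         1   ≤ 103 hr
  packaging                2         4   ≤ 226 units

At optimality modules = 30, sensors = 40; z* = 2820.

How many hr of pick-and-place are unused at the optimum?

0

pick-and-place used = 4·30 + 1·40 = 160; slack = 160 − 160 = 0.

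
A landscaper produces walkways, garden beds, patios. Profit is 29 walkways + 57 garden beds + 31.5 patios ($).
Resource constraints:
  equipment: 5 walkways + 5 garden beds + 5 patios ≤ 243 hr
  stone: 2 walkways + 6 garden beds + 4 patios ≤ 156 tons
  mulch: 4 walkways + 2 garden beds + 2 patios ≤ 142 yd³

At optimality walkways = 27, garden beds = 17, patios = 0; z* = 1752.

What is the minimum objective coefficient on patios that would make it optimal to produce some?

At the optimum: equipment uses 220 of 243 (slack = 23); stone uses 156 of 156 (binding); mulch uses 142 of 142 (binding).
Since equipment is not tight, its dual is 0.
Dual feasibility on the basic columns requires 2·y_stone + 4·y_mulch = 29, 6·y_stone + 2·y_mulch = 57.
Solving: y_stone = 8.5, y_mulch = 3.
patios enters the basis when its profit ≥ yᵀa₃ = 8.5·4 + 3·2 = 40.

40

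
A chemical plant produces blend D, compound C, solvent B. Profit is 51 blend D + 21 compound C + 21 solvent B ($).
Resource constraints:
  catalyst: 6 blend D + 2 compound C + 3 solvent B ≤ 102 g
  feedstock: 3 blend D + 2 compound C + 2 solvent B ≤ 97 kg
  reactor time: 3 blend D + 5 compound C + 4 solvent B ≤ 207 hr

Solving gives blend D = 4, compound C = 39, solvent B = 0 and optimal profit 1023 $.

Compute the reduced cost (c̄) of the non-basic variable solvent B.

-7

Check each constraint at x*: catalyst 102/102 (tight); feedstock 90/97 (slack 7); reactor time 207/207 (tight).
Slack constraints have shadow price 0 (complementary slackness).
The binding rows give the dual system: 6·y_catalyst + 3·y_reactor time = 51 and 2·y_catalyst + 5·y_reactor time = 21.
This yields shadow prices y_catalyst = 8, y_reactor time = 1.
Reduced cost of solvent B: c₃ − yᵀa₃ = 21 − (8·3 + 1·4) = 21 − 28 = -7.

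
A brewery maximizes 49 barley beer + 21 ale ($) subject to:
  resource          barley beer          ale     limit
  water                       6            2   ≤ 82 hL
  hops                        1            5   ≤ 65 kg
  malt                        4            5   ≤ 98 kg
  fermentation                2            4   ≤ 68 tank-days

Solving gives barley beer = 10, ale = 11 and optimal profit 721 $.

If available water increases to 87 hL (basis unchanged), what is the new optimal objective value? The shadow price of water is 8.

761

Δb = 5, so new z* = 721 + (8)·(5) = 721 + 40 = 761.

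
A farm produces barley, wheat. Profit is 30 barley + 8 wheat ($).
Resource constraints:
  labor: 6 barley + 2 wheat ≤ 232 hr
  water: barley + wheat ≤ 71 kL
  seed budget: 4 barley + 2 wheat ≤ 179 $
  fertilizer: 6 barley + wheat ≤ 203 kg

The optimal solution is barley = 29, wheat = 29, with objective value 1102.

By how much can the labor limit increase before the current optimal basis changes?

Binding constraints: labor, fertilizer. The basis is B = [[6,2],[6,1]] with det -6.
Per unit increase in labor, x* moves by d = (-0.1667, 1).
The basis stays optimal until seed budget becomes binding; allowable increase = 3.75 hr.

3.75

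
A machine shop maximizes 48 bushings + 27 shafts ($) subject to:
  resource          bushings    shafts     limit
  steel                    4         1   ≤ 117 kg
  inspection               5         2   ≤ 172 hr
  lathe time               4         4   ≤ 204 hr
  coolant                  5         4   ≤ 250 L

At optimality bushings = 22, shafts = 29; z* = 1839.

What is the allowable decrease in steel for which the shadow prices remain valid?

66

Binding constraints: steel, lathe time. The basis is B = [[4,1],[4,4]] with det 12.
Per unit decrease in steel, x* moves by d = (-0.3333, 0.3333).
The basis stays optimal until bushings reaches 0; allowable decrease = 66 kg.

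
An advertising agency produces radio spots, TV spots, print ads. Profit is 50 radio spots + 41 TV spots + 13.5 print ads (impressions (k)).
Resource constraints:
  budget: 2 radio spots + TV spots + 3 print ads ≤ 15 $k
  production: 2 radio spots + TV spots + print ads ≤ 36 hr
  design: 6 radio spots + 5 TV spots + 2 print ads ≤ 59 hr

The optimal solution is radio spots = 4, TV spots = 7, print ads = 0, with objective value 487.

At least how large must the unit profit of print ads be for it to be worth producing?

19

Check each constraint at x*: budget 15/15 (tight); production 15/36 (slack 21); design 59/59 (tight).
Slack constraints have shadow price 0 (complementary slackness).
From A_Bᵀ y = c: 2·y_budget + 6·y_design = 50; 1·y_budget + 5·y_design = 41.
→ y_budget = 1 and y_design = 8.
print ads enters the basis when its profit ≥ yᵀa₃ = 1·3 + 8·2 = 19.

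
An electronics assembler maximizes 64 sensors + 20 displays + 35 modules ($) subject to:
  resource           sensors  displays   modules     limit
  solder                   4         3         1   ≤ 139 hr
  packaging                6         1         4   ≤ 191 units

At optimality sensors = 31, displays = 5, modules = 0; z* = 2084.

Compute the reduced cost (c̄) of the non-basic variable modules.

-1

At the optimum: solder uses 139 of 139 (binding); packaging uses 191 of 191 (binding).
Dual feasibility on the basic columns requires 4·y_solder + 6·y_packaging = 64, 3·y_solder + 1·y_packaging = 20.
This yields shadow prices y_solder = 4, y_packaging = 8.
Reduced cost of modules: c₃ − yᵀa₃ = 35 − (4·1 + 8·4) = 35 − 36 = -1.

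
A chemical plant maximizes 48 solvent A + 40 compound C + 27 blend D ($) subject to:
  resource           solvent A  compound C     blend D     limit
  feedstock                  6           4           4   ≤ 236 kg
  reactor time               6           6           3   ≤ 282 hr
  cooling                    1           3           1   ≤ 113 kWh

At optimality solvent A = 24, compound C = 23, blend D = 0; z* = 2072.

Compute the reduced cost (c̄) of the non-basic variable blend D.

Check each constraint at x*: feedstock 236/236 (tight); reactor time 282/282 (tight); cooling 93/113 (slack 20).
Since cooling is not tight, its dual is 0.
From A_Bᵀ y = c: 6·y_feedstock + 6·y_reactor time = 48; 4·y_feedstock + 6·y_reactor time = 40.
→ y_feedstock = 4 and y_reactor time = 4.
Reduced cost of blend D: c₃ − yᵀa₃ = 27 − (4·4 + 4·3) = 27 − 28 = -1.

-1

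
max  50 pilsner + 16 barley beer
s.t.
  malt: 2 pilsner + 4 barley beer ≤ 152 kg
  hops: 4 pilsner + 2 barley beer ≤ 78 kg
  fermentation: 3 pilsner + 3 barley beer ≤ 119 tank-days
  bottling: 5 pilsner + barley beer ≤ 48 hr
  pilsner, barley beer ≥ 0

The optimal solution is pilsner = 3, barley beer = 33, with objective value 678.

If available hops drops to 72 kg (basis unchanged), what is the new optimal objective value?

At the optimum: malt uses 138 of 152 (slack = 14); hops uses 78 of 78 (binding); fermentation uses 108 of 119 (slack = 11); bottling uses 48 of 48 (binding).
Slack constraints have shadow price 0 (complementary slackness).
Dual feasibility on the basic columns requires 4·y_hops + 5·y_bottling = 50, 2·y_hops + 1·y_bottling = 16.
→ y_hops = 5 and y_bottling = 6.
Δz = y_hops·Δb = 5 × (-6) = -30, so new z* = 678 − 30 = 648.

648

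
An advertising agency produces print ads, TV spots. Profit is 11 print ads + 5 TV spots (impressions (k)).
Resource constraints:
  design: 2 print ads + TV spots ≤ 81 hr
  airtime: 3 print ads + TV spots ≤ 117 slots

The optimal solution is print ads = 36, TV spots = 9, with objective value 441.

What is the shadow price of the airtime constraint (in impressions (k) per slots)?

1

Check each constraint at x*: design 81/81 (tight); airtime 117/117 (tight).
From A_Bᵀ y = c: 2·y_design + 3·y_airtime = 11; 1·y_design + 1·y_airtime = 5.
This yields shadow prices y_design = 4, y_airtime = 1.
Shadow price of airtime = 1.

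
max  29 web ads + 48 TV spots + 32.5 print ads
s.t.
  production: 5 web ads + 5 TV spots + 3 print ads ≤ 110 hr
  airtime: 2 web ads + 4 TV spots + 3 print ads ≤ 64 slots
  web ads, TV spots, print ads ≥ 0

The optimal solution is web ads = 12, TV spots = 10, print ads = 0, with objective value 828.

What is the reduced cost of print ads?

-2

At the optimum: production uses 110 of 110 (binding); airtime uses 64 of 64 (binding).
From A_Bᵀ y = c: 5·y_production + 2·y_airtime = 29; 5·y_production + 4·y_airtime = 48.
→ y_production = 2 and y_airtime = 9.5.
Reduced cost of print ads: c₃ − yᵀa₃ = 32.5 − (2·3 + 9.5·3) = 32.5 − 34.5 = -2.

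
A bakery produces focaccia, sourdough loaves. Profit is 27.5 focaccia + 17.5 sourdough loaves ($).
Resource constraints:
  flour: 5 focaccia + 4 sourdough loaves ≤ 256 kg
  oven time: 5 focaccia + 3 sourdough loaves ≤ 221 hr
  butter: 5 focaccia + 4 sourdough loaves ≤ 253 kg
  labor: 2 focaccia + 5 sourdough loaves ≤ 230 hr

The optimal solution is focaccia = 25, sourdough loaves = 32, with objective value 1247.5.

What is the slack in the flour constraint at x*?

flour used = 5·25 + 4·32 = 253; slack = 256 − 253 = 3.

3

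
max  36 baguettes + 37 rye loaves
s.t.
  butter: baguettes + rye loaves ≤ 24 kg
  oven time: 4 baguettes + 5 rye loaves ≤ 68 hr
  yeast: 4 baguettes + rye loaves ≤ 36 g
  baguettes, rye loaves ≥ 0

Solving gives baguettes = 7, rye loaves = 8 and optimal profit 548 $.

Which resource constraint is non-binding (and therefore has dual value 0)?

butter

butter: 15/24 (slack 9)
oven time: 68/68 (binding)
yeast: 36/36 (binding)
By complementary slackness, a constraint with positive slack has shadow price 0 → butter.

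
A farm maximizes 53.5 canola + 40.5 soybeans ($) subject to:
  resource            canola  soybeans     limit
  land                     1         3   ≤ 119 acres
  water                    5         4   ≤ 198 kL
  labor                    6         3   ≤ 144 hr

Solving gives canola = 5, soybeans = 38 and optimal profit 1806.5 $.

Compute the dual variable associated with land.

5.5

Check each constraint at x*: land 119/119 (tight); water 177/198 (slack 21); labor 144/144 (tight).
Since water is not tight, its dual is 0.
Dual feasibility on the basic columns requires 1·y_land + 6·y_labor = 53.5, 3·y_land + 3·y_labor = 40.5.
This yields shadow prices y_land = 5.5, y_labor = 8.
Shadow price of land = 5.5.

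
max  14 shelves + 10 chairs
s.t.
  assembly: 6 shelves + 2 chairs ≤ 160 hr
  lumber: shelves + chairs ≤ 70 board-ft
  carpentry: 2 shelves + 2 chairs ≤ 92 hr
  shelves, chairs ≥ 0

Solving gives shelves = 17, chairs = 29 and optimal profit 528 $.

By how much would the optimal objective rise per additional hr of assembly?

1

Binding: assembly and carpentry. Non-binding: lumber (24 unused).
By complementary slackness, y = 0 for the non-binding constraint.
Dual feasibility on the basic columns requires 6·y_assembly + 2·y_carpentry = 14, 2·y_assembly + 2·y_carpentry = 10.
This yields shadow prices y_assembly = 1, y_carpentry = 4.
Shadow price of assembly = 1.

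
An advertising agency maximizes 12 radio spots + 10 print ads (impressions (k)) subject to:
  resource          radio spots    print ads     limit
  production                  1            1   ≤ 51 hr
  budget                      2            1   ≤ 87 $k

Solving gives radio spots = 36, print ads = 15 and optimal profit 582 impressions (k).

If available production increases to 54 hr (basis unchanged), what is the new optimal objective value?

606

Check each constraint at x*: production 51/51 (tight); budget 87/87 (tight).
Dual feasibility on the basic columns requires 1·y_production + 2·y_budget = 12, 1·y_production + 1·y_budget = 10.
Solving: y_production = 8, y_budget = 2.
Δz = y_production·Δb = 8 × (3) = 24, so new z* = 582 + 24 = 606.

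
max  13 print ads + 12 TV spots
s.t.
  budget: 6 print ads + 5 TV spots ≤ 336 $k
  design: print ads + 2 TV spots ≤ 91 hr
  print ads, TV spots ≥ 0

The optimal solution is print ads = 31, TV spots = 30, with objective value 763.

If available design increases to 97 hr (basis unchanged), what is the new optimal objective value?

769

Both budget and design are binding at x*.
From A_Bᵀ y = c: 6·y_budget + 1·y_design = 13; 5·y_budget + 2·y_design = 12.
Solving: y_budget = 2, y_design = 1.
Δz = y_design·Δb = 1 × (6) = 6, so new z* = 763 + 6 = 769.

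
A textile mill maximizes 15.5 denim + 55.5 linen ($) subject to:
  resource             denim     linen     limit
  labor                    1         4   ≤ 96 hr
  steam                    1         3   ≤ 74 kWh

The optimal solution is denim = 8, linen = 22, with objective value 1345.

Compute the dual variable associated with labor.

9

Check each constraint at x*: labor 96/96 (tight); steam 74/74 (tight).
The binding rows give the dual system: 1·y_labor + 1·y_steam = 15.5 and 4·y_labor + 3·y_steam = 55.5.
→ y_labor = 9 and y_steam = 6.5.
Shadow price of labor = 9.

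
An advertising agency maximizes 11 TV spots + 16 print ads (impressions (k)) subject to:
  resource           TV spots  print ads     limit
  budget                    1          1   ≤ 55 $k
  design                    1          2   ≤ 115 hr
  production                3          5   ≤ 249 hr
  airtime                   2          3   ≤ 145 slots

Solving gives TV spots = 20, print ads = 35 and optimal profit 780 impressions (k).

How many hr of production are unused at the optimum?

production used = 3·20 + 5·35 = 235; slack = 249 − 235 = 14.

14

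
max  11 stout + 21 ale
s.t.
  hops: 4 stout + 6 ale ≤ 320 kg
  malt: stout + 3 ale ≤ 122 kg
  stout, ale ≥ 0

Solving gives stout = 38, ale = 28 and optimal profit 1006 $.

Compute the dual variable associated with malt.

At the optimum: hops uses 320 of 320 (binding); malt uses 122 of 122 (binding).
The binding rows give the dual system: 4·y_hops + 1·y_malt = 11 and 6·y_hops + 3·y_malt = 21.
Solving: y_hops = 2, y_malt = 3.
Shadow price of malt = 3.

3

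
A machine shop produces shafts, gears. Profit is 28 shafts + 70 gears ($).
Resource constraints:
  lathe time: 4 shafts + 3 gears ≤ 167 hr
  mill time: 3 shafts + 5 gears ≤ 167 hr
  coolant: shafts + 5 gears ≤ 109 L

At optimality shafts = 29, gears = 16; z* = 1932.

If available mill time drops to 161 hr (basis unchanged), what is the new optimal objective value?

Binding: mill time and coolant. Non-binding: lathe time (3 unused).
Slack constraints have shadow price 0 (complementary slackness).
Dual feasibility on the basic columns requires 3·y_mill time + 1·y_coolant = 28, 5·y_mill time + 5·y_coolant = 70.
Solving: y_mill time = 7, y_coolant = 7.
Δz = y_mill time·Δb = 7 × (-6) = -42, so new z* = 1932 − 42 = 1890.

1890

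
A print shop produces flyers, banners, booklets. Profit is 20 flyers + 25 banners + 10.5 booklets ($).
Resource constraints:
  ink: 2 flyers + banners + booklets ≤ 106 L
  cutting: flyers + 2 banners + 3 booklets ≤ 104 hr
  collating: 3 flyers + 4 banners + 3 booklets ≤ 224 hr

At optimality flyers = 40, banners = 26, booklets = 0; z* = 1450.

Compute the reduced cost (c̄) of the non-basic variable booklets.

Binding: ink and collating. Non-binding: cutting (12 unused).
Slack constraints have shadow price 0 (complementary slackness).
The binding rows give the dual system: 2·y_ink + 3·y_collating = 20 and 1·y_ink + 4·y_collating = 25.
→ y_ink = 1 and y_collating = 6.
Reduced cost of booklets: c₃ − yᵀa₃ = 10.5 − (1·1 + 6·3) = 10.5 − 19 = -8.5.

-8.5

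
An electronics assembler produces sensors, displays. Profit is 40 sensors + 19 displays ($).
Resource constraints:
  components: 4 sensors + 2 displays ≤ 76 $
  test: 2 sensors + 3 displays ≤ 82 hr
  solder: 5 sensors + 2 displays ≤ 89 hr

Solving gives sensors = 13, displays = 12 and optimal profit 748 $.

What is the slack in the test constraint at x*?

test used = 2·13 + 3·12 = 62; slack = 82 − 62 = 20.

20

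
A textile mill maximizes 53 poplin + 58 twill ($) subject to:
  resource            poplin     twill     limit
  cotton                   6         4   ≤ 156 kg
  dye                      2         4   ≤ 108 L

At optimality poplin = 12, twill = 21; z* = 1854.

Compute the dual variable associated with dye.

8.5

Check each constraint at x*: cotton 156/156 (tight); dye 108/108 (tight).
From A_Bᵀ y = c: 6·y_cotton + 2·y_dye = 53; 4·y_cotton + 4·y_dye = 58.
Solving: y_cotton = 6, y_dye = 8.5.
Shadow price of dye = 8.5.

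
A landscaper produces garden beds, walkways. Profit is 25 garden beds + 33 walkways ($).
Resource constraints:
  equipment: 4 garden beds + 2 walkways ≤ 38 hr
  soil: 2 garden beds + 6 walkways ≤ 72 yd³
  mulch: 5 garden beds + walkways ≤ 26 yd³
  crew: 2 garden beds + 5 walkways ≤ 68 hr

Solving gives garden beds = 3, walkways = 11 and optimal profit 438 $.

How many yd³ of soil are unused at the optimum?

soil used = 2·3 + 6·11 = 72; slack = 72 − 72 = 0.

0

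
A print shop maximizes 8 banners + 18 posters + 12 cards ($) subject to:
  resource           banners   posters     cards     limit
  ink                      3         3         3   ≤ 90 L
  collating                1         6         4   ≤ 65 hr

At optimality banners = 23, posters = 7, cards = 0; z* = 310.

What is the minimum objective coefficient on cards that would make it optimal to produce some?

At the optimum: ink uses 90 of 90 (binding); collating uses 65 of 65 (binding).
The binding rows give the dual system: 3·y_ink + 1·y_collating = 8 and 3·y_ink + 6·y_collating = 18.
This yields shadow prices y_ink = 2, y_collating = 2.
cards enters the basis when its profit ≥ yᵀa₃ = 2·3 + 2·4 = 14.

14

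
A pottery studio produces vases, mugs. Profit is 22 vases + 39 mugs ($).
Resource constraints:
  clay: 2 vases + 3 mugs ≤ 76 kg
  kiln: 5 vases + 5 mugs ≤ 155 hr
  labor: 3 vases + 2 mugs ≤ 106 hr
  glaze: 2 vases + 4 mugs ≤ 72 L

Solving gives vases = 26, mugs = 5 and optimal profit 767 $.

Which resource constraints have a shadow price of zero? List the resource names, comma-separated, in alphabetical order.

clay, labor

clay: 67/76 (slack 9)
kiln: 155/155 (binding)
labor: 88/106 (slack 18)
glaze: 72/72 (binding)
By complementary slackness, a constraint with positive slack has shadow price 0 → clay, labor.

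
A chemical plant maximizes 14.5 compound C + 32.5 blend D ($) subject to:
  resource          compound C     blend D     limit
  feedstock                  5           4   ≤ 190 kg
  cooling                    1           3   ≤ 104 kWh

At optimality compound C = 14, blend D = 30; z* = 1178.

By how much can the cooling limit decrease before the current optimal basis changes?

Binding constraints: feedstock, cooling. The basis is B = [[5,4],[1,3]] with det 11.
Per unit decrease in cooling, x* moves by d = (0.3636, -0.4545).
The basis stays optimal until blend D reaches 0; allowable decrease = 66 kWh.

66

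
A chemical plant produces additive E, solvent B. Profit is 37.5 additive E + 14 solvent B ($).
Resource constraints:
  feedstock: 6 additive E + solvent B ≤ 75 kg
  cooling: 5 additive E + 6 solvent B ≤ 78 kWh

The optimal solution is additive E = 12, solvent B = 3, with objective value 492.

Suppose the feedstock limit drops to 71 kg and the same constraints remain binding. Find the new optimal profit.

472

Both feedstock and cooling are binding at x*.
The binding rows give the dual system: 6·y_feedstock + 5·y_cooling = 37.5 and 1·y_feedstock + 6·y_cooling = 14.
→ y_feedstock = 5 and y_cooling = 1.5.
Δz = y_feedstock·Δb = 5 × (-4) = -20, so new z* = 492 − 20 = 472.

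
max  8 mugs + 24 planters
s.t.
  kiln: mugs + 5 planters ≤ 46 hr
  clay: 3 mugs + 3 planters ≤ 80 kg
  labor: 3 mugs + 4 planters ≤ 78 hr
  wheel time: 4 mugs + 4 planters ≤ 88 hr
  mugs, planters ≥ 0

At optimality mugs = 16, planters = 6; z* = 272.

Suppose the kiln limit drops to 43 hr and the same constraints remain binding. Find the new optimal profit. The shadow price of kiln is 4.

260

Δb = -3, so new z* = 272 + (4)·(-3) = 272 − 12 = 260.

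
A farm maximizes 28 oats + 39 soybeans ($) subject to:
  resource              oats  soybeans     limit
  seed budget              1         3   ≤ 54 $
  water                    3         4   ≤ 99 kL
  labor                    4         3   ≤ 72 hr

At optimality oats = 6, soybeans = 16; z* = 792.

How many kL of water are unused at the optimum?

17

water used = 3·6 + 4·16 = 82; slack = 99 − 82 = 17.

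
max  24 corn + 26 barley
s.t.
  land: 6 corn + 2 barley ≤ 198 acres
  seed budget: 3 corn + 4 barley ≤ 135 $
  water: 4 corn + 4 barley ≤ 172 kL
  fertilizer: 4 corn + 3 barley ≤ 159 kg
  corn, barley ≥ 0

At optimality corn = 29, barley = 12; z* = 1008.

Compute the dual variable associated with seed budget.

6

At the optimum: land uses 198 of 198 (binding); seed budget uses 135 of 135 (binding); water uses 164 of 172 (slack = 8); fertilizer uses 152 of 159 (slack = 7).
By complementary slackness, y = 0 for the non-binding constraints.
From A_Bᵀ y = c: 6·y_land + 3·y_seed budget = 24; 2·y_land + 4·y_seed budget = 26.
This yields shadow prices y_land = 1, y_seed budget = 6.
Shadow price of seed budget = 6.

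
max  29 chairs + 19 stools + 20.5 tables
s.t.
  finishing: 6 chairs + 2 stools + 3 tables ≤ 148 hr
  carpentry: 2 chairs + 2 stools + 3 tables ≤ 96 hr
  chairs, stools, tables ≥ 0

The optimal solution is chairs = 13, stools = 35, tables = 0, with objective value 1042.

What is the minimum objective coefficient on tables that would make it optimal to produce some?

28.5

At the optimum: finishing uses 148 of 148 (binding); carpentry uses 96 of 96 (binding).
From A_Bᵀ y = c: 6·y_finishing + 2·y_carpentry = 29; 2·y_finishing + 2·y_carpentry = 19.
Solving: y_finishing = 2.5, y_carpentry = 7.
tables enters the basis when its profit ≥ yᵀa₃ = 2.5·3 + 7·3 = 28.5.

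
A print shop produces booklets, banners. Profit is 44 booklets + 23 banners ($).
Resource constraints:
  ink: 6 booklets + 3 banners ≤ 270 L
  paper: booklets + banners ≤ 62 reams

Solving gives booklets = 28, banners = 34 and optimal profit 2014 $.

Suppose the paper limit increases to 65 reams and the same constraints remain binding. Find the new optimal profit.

Check each constraint at x*: ink 270/270 (tight); paper 62/62 (tight).
From A_Bᵀ y = c: 6·y_ink + 1·y_paper = 44; 3·y_ink + 1·y_paper = 23.
→ y_ink = 7 and y_paper = 2.
Δz = y_paper·Δb = 2 × (3) = 6, so new z* = 2014 + 6 = 2020.

2020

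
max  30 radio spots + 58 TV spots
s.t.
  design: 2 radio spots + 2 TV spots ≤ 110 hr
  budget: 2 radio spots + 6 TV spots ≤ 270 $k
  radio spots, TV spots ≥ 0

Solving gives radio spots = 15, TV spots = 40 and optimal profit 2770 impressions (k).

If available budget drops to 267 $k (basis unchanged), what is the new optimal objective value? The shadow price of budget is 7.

Δb = -3, so new z* = 2770 + (7)·(-3) = 2770 − 21 = 2749.

2749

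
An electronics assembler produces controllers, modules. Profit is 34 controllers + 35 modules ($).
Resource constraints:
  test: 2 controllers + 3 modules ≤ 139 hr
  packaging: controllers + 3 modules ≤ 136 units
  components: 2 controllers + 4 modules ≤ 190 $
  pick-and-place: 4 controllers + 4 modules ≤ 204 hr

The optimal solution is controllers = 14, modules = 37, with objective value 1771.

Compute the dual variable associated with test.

Check each constraint at x*: test 139/139 (tight); packaging 125/136 (slack 11); components 176/190 (slack 14); pick-and-place 204/204 (tight).
Slack constraints have shadow price 0 (complementary slackness).
Dual feasibility on the basic columns requires 2·y_test + 4·y_pick-and-place = 34, 3·y_test + 4·y_pick-and-place = 35.
→ y_test = 1 and y_pick-and-place = 8.
Shadow price of test = 1.

1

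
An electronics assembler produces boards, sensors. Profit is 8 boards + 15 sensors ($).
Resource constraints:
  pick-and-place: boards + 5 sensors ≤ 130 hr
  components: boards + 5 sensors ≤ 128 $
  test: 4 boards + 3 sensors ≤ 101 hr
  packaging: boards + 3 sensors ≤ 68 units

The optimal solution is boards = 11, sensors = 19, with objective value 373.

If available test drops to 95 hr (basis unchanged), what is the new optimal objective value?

367

At the optimum: pick-and-place uses 106 of 130 (slack = 24); components uses 106 of 128 (slack = 22); test uses 101 of 101 (binding); packaging uses 68 of 68 (binding).
By complementary slackness, y = 0 for the non-binding constraints.
Dual feasibility on the basic columns requires 4·y_test + 1·y_packaging = 8, 3·y_test + 3·y_packaging = 15.
Solving: y_test = 1, y_packaging = 4.
Δz = y_test·Δb = 1 × (-6) = -6, so new z* = 373 − 6 = 367.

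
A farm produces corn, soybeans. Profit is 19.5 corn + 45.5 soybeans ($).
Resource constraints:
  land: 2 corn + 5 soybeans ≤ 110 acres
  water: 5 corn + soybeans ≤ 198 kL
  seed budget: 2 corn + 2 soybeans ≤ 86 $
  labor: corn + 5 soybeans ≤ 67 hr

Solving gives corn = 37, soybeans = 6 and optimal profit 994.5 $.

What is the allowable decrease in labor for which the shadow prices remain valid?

7

Binding constraints: seed budget, labor. The basis is B = [[2,2],[1,5]] with det 8.
Per unit decrease in labor, x* moves by d = (0.25, -0.25).
The basis stays optimal until water becomes binding; allowable decrease = 7 hr.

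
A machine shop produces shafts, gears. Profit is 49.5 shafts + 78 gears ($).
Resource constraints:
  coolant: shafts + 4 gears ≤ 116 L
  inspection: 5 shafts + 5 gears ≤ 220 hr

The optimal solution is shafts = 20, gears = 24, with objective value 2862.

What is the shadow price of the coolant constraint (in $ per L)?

At the optimum: coolant uses 116 of 116 (binding); inspection uses 220 of 220 (binding).
The binding rows give the dual system: 1·y_coolant + 5·y_inspection = 49.5 and 4·y_coolant + 5·y_inspection = 78.
→ y_coolant = 9.5 and y_inspection = 8.
Shadow price of coolant = 9.5.

9.5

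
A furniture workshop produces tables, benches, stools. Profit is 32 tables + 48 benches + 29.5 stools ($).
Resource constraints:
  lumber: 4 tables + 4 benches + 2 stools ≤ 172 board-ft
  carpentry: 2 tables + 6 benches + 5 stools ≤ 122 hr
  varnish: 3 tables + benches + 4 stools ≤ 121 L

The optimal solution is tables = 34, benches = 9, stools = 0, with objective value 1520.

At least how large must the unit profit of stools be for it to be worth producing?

32

Check each constraint at x*: lumber 172/172 (tight); carpentry 122/122 (tight); varnish 111/121 (slack 10).
Since varnish is not tight, its dual is 0.
Dual feasibility on the basic columns requires 4·y_lumber + 2·y_carpentry = 32, 4·y_lumber + 6·y_carpentry = 48.
This yields shadow prices y_lumber = 6, y_carpentry = 4.
stools enters the basis when its profit ≥ yᵀa₃ = 6·2 + 4·5 = 32.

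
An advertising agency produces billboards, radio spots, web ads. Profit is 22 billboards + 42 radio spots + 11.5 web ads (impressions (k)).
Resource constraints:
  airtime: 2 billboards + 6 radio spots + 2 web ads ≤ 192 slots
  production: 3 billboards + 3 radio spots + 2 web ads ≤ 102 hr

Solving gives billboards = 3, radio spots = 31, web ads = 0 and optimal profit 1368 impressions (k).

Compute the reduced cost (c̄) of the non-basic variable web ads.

-6.5

Both airtime and production are binding at x*.
Dual feasibility on the basic columns requires 2·y_airtime + 3·y_production = 22, 6·y_airtime + 3·y_production = 42.
This yields shadow prices y_airtime = 5, y_production = 4.
Reduced cost of web ads: c₃ − yᵀa₃ = 11.5 − (5·2 + 4·2) = 11.5 − 18 = -6.5.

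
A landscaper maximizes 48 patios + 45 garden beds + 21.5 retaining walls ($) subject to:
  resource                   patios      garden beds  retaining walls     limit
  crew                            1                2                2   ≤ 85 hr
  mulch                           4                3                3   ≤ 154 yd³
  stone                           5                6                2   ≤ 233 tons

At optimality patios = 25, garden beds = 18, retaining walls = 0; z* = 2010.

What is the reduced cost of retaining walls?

-7.5

At the optimum: crew uses 61 of 85 (slack = 24); mulch uses 154 of 154 (binding); stone uses 233 of 233 (binding).
Since crew is not tight, its dual is 0.
Dual feasibility on the basic columns requires 4·y_mulch + 5·y_stone = 48, 3·y_mulch + 6·y_stone = 45.
→ y_mulch = 7 and y_stone = 4.
Reduced cost of retaining walls: c₃ − yᵀa₃ = 21.5 − (7·3 + 4·2) = 21.5 − 29 = -7.5.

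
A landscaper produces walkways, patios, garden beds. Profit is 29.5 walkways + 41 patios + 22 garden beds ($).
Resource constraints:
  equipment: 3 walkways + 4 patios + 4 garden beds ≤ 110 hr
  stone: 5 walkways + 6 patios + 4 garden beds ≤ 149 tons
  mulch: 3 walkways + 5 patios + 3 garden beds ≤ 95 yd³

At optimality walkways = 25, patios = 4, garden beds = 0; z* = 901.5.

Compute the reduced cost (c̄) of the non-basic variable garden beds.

Binding: stone and mulch. Non-binding: equipment (19 unused).
By complementary slackness, y = 0 for the non-binding constraint.
From A_Bᵀ y = c: 5·y_stone + 3·y_mulch = 29.5; 6·y_stone + 5·y_mulch = 41.
This yields shadow prices y_stone = 3.5, y_mulch = 4.
Reduced cost of garden beds: c₃ − yᵀa₃ = 22 − (3.5·4 + 4·3) = 22 − 26 = -4.

-4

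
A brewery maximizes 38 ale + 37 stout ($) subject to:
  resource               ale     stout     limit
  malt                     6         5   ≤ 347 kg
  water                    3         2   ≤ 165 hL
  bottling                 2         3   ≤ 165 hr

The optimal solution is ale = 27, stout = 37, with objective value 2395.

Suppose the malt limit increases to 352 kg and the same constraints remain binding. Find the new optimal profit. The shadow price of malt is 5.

Δb = 5, so new z* = 2395 + (5)·(5) = 2395 + 25 = 2420.

2420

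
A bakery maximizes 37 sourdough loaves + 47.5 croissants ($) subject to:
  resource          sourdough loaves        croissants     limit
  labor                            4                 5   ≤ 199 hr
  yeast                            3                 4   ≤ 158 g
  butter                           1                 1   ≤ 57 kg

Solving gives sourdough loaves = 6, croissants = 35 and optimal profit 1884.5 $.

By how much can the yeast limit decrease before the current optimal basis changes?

8.75

Binding constraints: labor, yeast. The basis is B = [[4,5],[3,4]] with det 1.
Per unit decrease in yeast, x* moves by d = (5, -4).
The basis stays optimal until croissants reaches 0; allowable decrease = 8.75 g.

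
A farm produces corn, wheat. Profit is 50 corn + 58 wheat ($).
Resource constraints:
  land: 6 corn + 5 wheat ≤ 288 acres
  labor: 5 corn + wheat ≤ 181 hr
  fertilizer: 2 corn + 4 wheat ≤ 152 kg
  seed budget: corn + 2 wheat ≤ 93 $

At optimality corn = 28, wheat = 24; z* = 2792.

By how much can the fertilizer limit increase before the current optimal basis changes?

34

Binding constraints: land, fertilizer. The basis is B = [[6,5],[2,4]] with det 14.
Per unit increase in fertilizer, x* moves by d = (-0.3571, 0.4286).
The basis stays optimal until seed budget becomes binding; allowable increase = 34 kg.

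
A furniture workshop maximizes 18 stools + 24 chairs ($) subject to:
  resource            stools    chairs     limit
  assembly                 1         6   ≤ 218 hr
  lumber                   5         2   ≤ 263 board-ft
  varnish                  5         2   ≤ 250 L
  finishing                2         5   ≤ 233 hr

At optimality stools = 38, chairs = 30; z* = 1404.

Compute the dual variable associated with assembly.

3

Binding: assembly and varnish. Non-binding: lumber (13 unused), finishing (7 unused).
By complementary slackness, y = 0 for the non-binding constraints.
From A_Bᵀ y = c: 1·y_assembly + 5·y_varnish = 18; 6·y_assembly + 2·y_varnish = 24.
This yields shadow prices y_assembly = 3, y_varnish = 3.
Shadow price of assembly = 3.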